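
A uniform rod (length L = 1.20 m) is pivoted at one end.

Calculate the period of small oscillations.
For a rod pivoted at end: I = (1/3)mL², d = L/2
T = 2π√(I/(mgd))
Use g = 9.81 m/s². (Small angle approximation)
I/m = (1/3)L² = 0.48 m²; d = L/2 = 0.6 m
T = 2π√(I/(mgd)) = 2π√(0.48/(9.81×0.6)) = 1.794 s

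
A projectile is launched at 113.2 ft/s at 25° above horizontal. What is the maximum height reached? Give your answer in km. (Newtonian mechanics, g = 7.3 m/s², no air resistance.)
H = v₀²sin²(θ)/(2g) (with unit conversion) = 0.01456 km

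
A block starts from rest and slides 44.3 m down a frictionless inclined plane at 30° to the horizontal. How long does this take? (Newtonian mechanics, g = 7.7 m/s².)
a = g sin(θ) = 7.7 × sin(30°) = 3.85 m/s²
t = √(2d/a) = √(2 × 44.3 / 3.85) = 4.8 s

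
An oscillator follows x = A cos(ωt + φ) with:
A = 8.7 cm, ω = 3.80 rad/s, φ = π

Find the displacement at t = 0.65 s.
x = A cos(ωt + φ) = 8.7×cos(3.8×0.65 + π) = 6.811 cm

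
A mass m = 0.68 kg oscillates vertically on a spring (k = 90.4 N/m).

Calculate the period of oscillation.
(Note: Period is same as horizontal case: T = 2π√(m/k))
T = 2π√(m/k) = 2π√(0.68/90.4) = 0.5449 s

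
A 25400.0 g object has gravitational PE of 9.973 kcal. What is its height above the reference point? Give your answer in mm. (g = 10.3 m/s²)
PE = mgh → h = PE/(mg) = 4.173e+04 J / (25.4 kg × 10.3 m/s²) = 159.5 m = 159500.0 mm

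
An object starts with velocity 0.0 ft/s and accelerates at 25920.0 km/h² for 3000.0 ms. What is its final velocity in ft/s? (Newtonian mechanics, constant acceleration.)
v = v₀ + at (with unit conversion) = 19.69 ft/s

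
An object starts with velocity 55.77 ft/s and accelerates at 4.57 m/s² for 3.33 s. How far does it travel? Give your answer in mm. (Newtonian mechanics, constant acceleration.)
d = v₀t + ½at² (with unit conversion) = 81940.0 mm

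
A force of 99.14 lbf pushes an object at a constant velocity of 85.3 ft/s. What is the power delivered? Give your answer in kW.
P = Fv = 441 N × 26 m/s = 1.147e+04 W = 11.47 kW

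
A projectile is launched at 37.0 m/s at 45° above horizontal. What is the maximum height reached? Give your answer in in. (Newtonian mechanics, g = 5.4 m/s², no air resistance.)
H = v₀²sin²(θ)/(2g) (with unit conversion) = 2495.0 in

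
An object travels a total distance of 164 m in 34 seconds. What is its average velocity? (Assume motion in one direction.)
v_avg = Δd / Δt = 164 / 34 = 4.82 m/s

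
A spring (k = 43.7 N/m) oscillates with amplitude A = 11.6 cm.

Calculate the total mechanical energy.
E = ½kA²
E = ½kA² = ½×43.7×(0.116)² = 0.294 J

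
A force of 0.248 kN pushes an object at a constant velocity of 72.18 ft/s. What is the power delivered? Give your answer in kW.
P = Fv = 248 N × 22 m/s = 5456 W = 5.456 kW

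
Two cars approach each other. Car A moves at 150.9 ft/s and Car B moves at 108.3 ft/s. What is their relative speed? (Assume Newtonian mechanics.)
v_rel = v_A + v_B = 150.9 + 108.3 = 259.2 ft/s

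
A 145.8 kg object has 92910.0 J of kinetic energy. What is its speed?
KE = ½mv² → v = √(2KE/m) = √(2×92910.0/145.8) = 35.7 m/s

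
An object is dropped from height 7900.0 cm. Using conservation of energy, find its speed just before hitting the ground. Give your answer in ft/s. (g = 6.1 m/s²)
mgh = ½mv² → v = √(2gh) = √(2×6.1×79) = 31.05 m/s = 101.9 ft/s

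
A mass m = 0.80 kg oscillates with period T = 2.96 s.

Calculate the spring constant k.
T = 2π√(m/k) → k = m(2π/T)² = 0.8×(2π/2.96)² = 3.605 N/m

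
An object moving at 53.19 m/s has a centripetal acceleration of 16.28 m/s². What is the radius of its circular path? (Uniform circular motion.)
r = v²/a_c = 53.19²/16.28 = 173.78 m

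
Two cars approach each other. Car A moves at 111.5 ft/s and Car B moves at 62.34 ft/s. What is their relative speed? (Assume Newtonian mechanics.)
v_rel = v_A + v_B = 111.5 + 62.34 = 173.8 ft/s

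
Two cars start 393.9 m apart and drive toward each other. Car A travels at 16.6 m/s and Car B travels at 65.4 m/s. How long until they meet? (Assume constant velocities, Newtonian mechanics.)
Combined speed: v_combined = 16.6 + 65.4 = 82 m/s
Time to meet: t = d/82 = 393.9/82 = 4.8 s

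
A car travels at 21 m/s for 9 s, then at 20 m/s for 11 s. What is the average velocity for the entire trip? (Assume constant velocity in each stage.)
d₁ = v₁t₁ = 21 × 9 = 189 m
d₂ = v₂t₂ = 20 × 11 = 220 m
d_total = 409 m, t_total = 20 s
v_avg = d_total/t_total = 409/20 = 20.45 m/s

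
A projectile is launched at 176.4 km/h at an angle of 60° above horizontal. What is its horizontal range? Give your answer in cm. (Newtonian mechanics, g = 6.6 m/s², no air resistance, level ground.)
R = v₀² sin(2θ) / g (with unit conversion) = 31500.0 cm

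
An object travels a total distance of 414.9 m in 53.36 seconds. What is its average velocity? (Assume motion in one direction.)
v_avg = Δd / Δt = 414.9 / 53.36 = 7.78 m/s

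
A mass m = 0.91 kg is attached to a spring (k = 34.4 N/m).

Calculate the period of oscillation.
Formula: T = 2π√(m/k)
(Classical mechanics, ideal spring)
T = 2π√(m/k) = 2π√(0.91/34.4) = 1.022 s; f = 1/T = 0.9785 Hz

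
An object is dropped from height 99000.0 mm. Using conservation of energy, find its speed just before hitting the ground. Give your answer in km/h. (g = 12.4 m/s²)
mgh = ½mv² → v = √(2gh) = √(2×12.4×99) = 49.55 m/s = 178.4 km/h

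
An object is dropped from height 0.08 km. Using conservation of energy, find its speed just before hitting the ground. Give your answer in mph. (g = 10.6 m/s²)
mgh = ½mv² → v = √(2gh) = √(2×10.6×80) = 41.18 m/s = 92.12 mph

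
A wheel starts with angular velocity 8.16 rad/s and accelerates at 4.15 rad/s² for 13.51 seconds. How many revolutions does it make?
θ = ω₀t + ½αt² = 8.16×13.51 + ½×4.15×13.51² = 488.97 rad
Revolutions = θ/(2π) = 488.97/(2π) = 77.82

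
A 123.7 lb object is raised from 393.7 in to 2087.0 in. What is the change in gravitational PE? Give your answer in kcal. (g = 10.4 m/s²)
ΔPE = mg(h₂ − h₁) = 56.11 kg × 10.4 m/s² × (53.01 − 10) m = 2.51e+04 J = 5.999 kcal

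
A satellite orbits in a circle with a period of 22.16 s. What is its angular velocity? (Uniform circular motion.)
ω = 2π/T = 2π/22.16 = 0.2835 rad/s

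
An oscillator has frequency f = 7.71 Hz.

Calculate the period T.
T = 1/f = 1/7.71 = 0.1297 s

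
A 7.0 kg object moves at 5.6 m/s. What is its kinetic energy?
KE = ½mv² = ½×7.0×5.6² = 109.76 J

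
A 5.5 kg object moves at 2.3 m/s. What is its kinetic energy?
KE = ½mv² = ½×5.5×2.3² = 14.5475 J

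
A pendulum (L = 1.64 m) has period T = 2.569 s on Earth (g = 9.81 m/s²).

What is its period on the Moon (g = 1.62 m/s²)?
T = 2π√(L/g), so T_moon/T_earth = √(g_earth/g_moon)
T_moon = 2π√(1.64/1.62) = 6.322 s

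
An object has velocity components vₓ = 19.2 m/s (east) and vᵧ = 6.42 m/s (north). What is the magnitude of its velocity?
|v| = √(vₓ² + vᵧ²) = √(19.2² + 6.42²) = √(409.856) = 20.24 m/s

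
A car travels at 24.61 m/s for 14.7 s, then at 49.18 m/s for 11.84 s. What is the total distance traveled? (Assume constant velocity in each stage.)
d₁ = v₁t₁ = 24.61 × 14.7 = 361.767 m
d₂ = v₂t₂ = 49.18 × 11.84 = 582.291 m
d_total = 361.767 + 582.291 = 944.06 m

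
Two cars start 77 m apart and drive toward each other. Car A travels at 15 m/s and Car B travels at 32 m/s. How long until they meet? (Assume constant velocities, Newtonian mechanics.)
Combined speed: v_combined = 15 + 32 = 47 m/s
Time to meet: t = d/47 = 77/47 = 1.64 s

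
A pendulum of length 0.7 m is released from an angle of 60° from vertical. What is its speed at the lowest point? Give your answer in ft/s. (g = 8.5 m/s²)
h = L(1 − cosθ) = 0.7×(1 − cos60°) = 0.35 m
v = √(2gh) = √(2×8.5×0.35) = 2.439 m/s = 8.003 ft/s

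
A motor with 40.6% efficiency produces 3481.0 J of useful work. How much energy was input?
W_in = W_out/η = 3481.0/0.406 = 8573.9 J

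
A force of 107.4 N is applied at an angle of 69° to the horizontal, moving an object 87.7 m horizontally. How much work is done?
W = Fd cosθ = 107.4×87.7×cos(69°) = 3375.5 J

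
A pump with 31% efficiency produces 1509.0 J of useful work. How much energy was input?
W_in = W_out/η = 1509.0/0.31 = 4867.7 J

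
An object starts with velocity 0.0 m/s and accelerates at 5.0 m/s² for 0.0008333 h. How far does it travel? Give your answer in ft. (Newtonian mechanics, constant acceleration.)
d = v₀t + ½at² (with unit conversion) = 73.81 ft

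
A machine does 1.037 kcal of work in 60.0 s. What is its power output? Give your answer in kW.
P = W/t = 4339 J / 60 s = 72.31 W = 0.07231 kW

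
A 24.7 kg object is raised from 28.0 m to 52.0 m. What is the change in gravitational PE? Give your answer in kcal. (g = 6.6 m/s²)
ΔPE = mg(h₂ − h₁) = 24.7 kg × 6.6 m/s² × (52 − 28) m = 3912 J = 0.9351 kcal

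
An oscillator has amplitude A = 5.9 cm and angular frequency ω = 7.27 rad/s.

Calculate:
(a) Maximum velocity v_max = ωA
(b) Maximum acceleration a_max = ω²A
v_max = ωA = 7.27×0.059 = 0.4289 m/s
a_max = ω²A = 7.27²×0.059 = 3.118 m/s²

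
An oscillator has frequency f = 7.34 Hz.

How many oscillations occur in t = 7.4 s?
n = f×t = 7.34×7.4 = 54.32 oscillations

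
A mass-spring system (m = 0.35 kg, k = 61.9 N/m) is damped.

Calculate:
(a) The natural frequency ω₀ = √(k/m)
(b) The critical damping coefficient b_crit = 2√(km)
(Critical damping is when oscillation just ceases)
ω₀ = √(k/m) = √(61.9/0.35) = 13.3 rad/s
b_crit = 2√(km) = 2√(61.9×0.35) = 9.309 kg/s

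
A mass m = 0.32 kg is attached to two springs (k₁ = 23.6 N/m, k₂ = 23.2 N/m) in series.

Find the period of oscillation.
k_eq = k₁k₂/(k₁+k₂) = 11.7 N/m
T = 2π√(m/k_eq) = 2π√(0.32/11.7) = 1.039 s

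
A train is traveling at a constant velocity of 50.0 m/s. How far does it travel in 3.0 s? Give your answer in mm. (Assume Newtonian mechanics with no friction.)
d = vt (with unit conversion) = 150000.0 mm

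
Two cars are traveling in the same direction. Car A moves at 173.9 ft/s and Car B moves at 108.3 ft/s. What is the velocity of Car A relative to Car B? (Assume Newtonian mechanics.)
v_rel = v_A - v_B = 173.9 - 108.3 = 65.6 ft/s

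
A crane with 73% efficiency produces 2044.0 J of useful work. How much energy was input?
W_in = W_out/η = 2044.0/0.73 = 2800.0 J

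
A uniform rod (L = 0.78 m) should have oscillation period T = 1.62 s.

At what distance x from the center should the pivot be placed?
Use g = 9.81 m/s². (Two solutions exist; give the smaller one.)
T = 2π√((L²/12 + x²)/(gx)). Let c = T²g/(4π²) = 0.6521.
x² − cx + L²/12 = 0 → x = (c − √(c² − L²/3))/2 = 0.09023 m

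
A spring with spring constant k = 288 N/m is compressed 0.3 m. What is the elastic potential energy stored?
PE = ½kx² = ½×288×0.3² = 12.96 J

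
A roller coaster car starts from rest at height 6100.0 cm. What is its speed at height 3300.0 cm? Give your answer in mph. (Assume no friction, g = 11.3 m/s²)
mgh₁ = ½mv₂² + mgh₂ → v₂ = √(2g(h₁−h₂)) = √(2×11.3×(61−33)) = 25.16 m/s = 56.27 mph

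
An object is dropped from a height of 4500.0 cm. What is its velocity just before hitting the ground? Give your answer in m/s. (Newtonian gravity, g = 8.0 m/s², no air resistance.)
v = √(2gh) (with unit conversion) = 26.83 m/s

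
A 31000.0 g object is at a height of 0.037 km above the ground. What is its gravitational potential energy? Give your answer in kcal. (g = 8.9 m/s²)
PE = mgh = 31 kg × 8.9 m/s² × 37 m = 1.021e+04 J = 2.44 kcal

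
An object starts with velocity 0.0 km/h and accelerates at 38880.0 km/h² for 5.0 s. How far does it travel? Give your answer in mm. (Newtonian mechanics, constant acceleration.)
d = v₀t + ½at² (with unit conversion) = 37500.0 mm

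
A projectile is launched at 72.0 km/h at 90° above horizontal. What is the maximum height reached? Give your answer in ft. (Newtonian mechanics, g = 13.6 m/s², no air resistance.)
H = v₀²sin²(θ)/(2g) (with unit conversion) = 48.25 ft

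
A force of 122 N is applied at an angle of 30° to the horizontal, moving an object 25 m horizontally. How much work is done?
W = Fd cosθ = 122×25×cos(30°) = 2641.4 J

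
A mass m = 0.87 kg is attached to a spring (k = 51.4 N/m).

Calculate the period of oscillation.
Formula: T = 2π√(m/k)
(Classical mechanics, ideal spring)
T = 2π√(m/k) = 2π√(0.87/51.4) = 0.8174 s; f = 1/T = 1.223 Hz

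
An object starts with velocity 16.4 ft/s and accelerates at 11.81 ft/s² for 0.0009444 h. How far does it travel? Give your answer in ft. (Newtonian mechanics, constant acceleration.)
d = v₀t + ½at² (with unit conversion) = 124.0 ft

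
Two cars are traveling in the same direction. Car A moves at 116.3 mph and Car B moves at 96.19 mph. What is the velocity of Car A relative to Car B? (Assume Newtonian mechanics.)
v_rel = v_A - v_B = 116.3 - 96.19 = 20.11 mph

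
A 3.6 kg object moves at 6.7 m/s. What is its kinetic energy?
KE = ½mv² = ½×3.6×6.7² = 80.802 J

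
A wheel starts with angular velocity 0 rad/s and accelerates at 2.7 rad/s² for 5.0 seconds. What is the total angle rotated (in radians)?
θ = ω₀t + ½αt² = 0×5.0 + ½×2.7×5.0² = 33.75 rad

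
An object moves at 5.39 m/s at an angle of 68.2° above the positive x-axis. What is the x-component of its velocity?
vₓ = v cos(θ) = 5.39 × cos(68.2°) = 2.0 m/s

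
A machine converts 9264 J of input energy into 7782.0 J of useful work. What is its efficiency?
η = W_out/W_in = 7782.0/9264 = 0.84 = 84.0%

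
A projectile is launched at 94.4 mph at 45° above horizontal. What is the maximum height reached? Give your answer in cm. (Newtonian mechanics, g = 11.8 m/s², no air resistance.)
H = v₀²sin²(θ)/(2g) (with unit conversion) = 3773.0 cm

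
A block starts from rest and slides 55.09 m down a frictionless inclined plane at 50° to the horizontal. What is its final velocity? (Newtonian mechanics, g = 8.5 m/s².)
a = g sin(θ) = 8.5 × sin(50°) = 6.51 m/s²
v = √(2ad) = √(2 × 6.51 × 55.09) = 26.78 m/s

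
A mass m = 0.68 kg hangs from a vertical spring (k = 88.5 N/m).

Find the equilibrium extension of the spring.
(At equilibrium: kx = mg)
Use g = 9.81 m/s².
x_eq = mg/k = 0.68×9.81/88.5 = 0.07538 m = 7.538 cm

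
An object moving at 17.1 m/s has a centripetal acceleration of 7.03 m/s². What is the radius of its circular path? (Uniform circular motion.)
r = v²/a_c = 17.1²/7.03 = 41.59 m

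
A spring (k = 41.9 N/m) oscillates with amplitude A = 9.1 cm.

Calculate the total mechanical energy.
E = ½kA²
E = ½kA² = ½×41.9×(0.091)² = 0.1735 J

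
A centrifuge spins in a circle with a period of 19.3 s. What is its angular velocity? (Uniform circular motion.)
ω = 2π/T = 2π/19.3 = 0.3256 rad/s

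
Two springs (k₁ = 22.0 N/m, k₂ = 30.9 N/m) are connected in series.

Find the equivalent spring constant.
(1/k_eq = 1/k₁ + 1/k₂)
1/k_eq = 1/22.0 + 1/30.9 = 0.077817; k_eq = 12.85 N/m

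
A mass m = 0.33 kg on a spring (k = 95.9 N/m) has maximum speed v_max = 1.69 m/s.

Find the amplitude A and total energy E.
½mv²_max = ½kA² → A = v_max√(m/k) = 1.69×√(0.33/95.9) = 0.09914 m = 9.914 cm
E = ½mv²_max = ½×0.33×1.69² = 0.4713 J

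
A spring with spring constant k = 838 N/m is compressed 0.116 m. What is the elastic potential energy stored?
PE = ½kx² = ½×838×0.116² = 5.638 J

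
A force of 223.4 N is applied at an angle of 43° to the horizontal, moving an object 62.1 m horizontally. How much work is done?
W = Fd cosθ = 223.4×62.1×cos(43°) = 10146.0 J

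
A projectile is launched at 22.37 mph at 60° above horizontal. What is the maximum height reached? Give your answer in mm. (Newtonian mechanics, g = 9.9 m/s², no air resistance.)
H = v₀²sin²(θ)/(2g) (with unit conversion) = 3788.0 mm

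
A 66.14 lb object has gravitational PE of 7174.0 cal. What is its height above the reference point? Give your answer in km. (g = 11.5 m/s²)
PE = mgh → h = PE/(mg) = 3.002e+04 J / (30 kg × 11.5 m/s²) = 87 m = 0.087 km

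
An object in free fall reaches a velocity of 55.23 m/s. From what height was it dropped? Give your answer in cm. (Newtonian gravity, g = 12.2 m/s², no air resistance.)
h = v²/(2g) (with unit conversion) = 12500.0 cm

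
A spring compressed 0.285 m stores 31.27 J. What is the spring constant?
PE = ½kx² → k = 2PE/x² = 2×31.27/0.285² = 770.0 N/m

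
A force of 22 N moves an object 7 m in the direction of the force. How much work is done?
W = Fd = 22×7 = 154.0 J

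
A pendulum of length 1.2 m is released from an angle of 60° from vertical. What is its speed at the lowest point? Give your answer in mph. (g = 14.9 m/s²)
h = L(1 − cosθ) = 1.2×(1 − cos60°) = 0.6 m
v = √(2gh) = √(2×14.9×0.6) = 4.228 m/s = 9.459 mph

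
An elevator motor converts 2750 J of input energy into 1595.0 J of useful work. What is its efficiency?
η = W_out/W_in = 1595.0/2750 = 0.58 = 58.0%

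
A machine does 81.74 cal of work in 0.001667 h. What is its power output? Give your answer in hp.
P = W/t = 342 J / 6.001 s = 56.99 W = 0.07642 hp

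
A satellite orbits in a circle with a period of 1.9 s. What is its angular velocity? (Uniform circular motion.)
ω = 2π/T = 2π/1.9 = 3.3069 rad/s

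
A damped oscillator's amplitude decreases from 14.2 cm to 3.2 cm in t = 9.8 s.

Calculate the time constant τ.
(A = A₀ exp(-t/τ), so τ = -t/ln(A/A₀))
A/A₀ = 3.2/14.2 = 0.2254; ln(A/A₀) = -1.49
τ = −t/ln(A/A₀) = −9.8/-1.49 = 6.577 s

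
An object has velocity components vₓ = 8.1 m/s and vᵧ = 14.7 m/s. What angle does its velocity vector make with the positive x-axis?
θ = arctan(vᵧ/vₓ) = arctan(14.7/8.1) = 61.14°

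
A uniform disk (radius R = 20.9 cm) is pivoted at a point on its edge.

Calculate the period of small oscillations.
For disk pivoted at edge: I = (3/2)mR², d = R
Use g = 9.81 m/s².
I/m = (3/2)R² = 0.06552 m²; d = R = 0.209 m
T = 2π√((3/2)R²/(gR)) = 2π√(3R/(2g)) = 1.123 s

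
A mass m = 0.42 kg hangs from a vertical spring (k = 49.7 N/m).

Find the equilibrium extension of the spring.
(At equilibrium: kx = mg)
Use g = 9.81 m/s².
x_eq = mg/k = 0.42×9.81/49.7 = 0.0829 m = 8.29 cm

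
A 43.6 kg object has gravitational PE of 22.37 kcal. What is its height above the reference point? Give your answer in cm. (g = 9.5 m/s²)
PE = mgh → h = PE/(mg) = 9.36e+04 J / (43.6 kg × 9.5 m/s²) = 226 m = 22600.0 cm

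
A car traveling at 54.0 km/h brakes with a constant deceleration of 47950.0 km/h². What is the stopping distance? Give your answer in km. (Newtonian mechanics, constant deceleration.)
d = v₀² / (2a) (with unit conversion) = 0.03041 km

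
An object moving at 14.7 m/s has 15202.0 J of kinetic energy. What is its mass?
KE = ½mv² → m = 2KE/v² = 2×15202.0/14.7² = 140.7 kg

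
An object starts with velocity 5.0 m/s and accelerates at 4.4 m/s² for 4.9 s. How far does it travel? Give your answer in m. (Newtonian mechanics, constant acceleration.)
d = v₀t + ½at² = 77.32 m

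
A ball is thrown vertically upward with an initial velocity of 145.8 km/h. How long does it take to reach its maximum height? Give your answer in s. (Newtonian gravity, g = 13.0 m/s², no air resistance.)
t_up = v₀/g (with unit conversion) = 3.115 s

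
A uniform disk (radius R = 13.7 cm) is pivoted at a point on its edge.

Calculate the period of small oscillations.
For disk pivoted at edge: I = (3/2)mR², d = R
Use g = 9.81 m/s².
I/m = (3/2)R² = 0.02815 m²; d = R = 0.137 m
T = 2π√((3/2)R²/(gR)) = 2π√(3R/(2g)) = 0.9094 s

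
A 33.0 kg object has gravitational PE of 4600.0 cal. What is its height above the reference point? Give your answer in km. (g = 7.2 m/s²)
PE = mgh → h = PE/(mg) = 1.925e+04 J / (33 kg × 7.2 m/s²) = 81 m = 0.081 km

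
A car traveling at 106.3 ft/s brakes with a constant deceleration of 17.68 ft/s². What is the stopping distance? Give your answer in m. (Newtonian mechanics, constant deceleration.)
d = v₀² / (2a) (with unit conversion) = 97.4 m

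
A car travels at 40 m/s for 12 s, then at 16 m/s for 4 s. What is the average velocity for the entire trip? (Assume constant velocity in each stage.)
d₁ = v₁t₁ = 40 × 12 = 480 m
d₂ = v₂t₂ = 16 × 4 = 64 m
d_total = 544 m, t_total = 16 s
v_avg = d_total/t_total = 544/16 = 34.0 m/s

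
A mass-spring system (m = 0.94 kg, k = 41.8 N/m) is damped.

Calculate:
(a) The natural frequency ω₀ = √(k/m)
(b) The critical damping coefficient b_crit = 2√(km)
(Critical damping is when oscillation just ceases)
ω₀ = √(k/m) = √(41.8/0.94) = 6.668 rad/s
b_crit = 2√(km) = 2√(41.8×0.94) = 12.54 kg/s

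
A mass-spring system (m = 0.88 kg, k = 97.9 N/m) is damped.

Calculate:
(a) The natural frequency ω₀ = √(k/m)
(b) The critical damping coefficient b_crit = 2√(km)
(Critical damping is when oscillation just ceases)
ω₀ = √(k/m) = √(97.9/0.88) = 10.55 rad/s
b_crit = 2√(km) = 2√(97.9×0.88) = 18.56 kg/s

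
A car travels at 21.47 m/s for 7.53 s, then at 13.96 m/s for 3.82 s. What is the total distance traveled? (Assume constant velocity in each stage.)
d₁ = v₁t₁ = 21.47 × 7.53 = 161.669 m
d₂ = v₂t₂ = 13.96 × 3.82 = 53.3272 m
d_total = 161.669 + 53.3272 = 215.0 m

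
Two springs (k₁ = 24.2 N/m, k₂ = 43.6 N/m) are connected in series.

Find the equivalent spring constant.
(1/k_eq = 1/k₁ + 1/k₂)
1/k_eq = 1/24.2 + 1/43.6 = 0.064258; k_eq = 15.56 N/m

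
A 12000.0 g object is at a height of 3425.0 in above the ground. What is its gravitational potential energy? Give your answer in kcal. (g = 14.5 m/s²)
PE = mgh = 12 kg × 14.5 m/s² × 86.99 m = 1.514e+04 J = 3.618 kcal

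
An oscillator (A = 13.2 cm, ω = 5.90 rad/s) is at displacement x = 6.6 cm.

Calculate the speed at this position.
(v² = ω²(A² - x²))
v = ω√(A² − x²) = 5.9×√(0.132² − 0.066²) = 0.6745 m/s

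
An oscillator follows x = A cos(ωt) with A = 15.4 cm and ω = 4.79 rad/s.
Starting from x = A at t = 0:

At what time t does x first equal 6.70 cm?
cos(ωt) = x/A = 6.7/15.4 = 0.4351
ωt = arccos(0.4351) = 1.121 rad
t = 1.121/4.79 = 0.234 s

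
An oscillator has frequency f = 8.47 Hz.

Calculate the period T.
T = 1/f = 1/8.47 = 0.1181 s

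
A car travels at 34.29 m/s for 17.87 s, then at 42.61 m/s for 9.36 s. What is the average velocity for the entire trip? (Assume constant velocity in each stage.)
d₁ = v₁t₁ = 34.29 × 17.87 = 612.762 m
d₂ = v₂t₂ = 42.61 × 9.36 = 398.83 m
d_total = 1011.59 m, t_total = 27.23 s
v_avg = d_total/t_total = 1011.59/27.23 = 37.15 m/s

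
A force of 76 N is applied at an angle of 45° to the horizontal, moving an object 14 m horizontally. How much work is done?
W = Fd cosθ = 76×14×cos(45°) = 752.36 J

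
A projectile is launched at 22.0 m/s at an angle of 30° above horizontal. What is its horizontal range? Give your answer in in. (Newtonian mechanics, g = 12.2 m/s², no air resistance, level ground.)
R = v₀² sin(2θ) / g (with unit conversion) = 1353.0 in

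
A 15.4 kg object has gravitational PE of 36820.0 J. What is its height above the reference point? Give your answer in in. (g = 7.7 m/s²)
PE = mgh → h = PE/(mg) = 3.682e+04 J / (15.4 kg × 7.7 m/s²) = 310.5 m = 12220.0 in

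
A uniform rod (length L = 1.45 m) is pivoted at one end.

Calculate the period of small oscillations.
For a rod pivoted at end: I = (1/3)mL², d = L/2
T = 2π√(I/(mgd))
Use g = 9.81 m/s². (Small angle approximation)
I/m = (1/3)L² = 0.7008 m²; d = L/2 = 0.725 m
T = 2π√(I/(mgd)) = 2π√(0.7008/(9.81×0.725)) = 1.972 s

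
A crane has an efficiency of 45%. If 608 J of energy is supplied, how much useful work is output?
W_out = η × W_in = 0.45 × 608 = 273.6 J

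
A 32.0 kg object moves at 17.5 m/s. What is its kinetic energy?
KE = ½mv² = ½×32.0×17.5² = 4900.0 J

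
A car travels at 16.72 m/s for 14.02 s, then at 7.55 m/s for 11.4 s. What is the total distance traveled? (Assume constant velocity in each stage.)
d₁ = v₁t₁ = 16.72 × 14.02 = 234.414 m
d₂ = v₂t₂ = 7.55 × 11.4 = 86.07 m
d_total = 234.414 + 86.07 = 320.48 m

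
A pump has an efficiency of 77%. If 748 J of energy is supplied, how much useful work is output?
W_out = η × W_in = 0.77 × 748 = 575.96 J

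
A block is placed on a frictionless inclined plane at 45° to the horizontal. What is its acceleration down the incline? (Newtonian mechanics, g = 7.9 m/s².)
a = g sin(θ) = 7.9 × sin(45°) = 7.9 × 0.7071 = 5.59 m/s²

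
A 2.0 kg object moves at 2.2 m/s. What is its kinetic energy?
KE = ½mv² = ½×2.0×2.2² = 4.84 J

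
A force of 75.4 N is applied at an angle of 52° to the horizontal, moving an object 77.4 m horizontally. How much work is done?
W = Fd cosθ = 75.4×77.4×cos(52°) = 3593.0 J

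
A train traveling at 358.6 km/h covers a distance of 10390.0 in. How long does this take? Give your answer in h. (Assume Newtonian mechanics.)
t = d/v (with unit conversion) = 0.0007359 h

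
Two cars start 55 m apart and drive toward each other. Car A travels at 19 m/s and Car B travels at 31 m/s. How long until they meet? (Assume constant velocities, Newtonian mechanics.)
Combined speed: v_combined = 19 + 31 = 50 m/s
Time to meet: t = d/50 = 55/50 = 1.1 s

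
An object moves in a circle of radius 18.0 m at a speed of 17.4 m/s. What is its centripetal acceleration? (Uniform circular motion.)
a_c = v²/r = 17.4²/18.0 = 302.76/18.0 = 16.82 m/s²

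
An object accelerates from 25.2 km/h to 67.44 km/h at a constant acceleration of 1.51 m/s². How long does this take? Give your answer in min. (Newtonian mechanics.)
t = (v - v₀)/a (with unit conversion) = 0.1295 min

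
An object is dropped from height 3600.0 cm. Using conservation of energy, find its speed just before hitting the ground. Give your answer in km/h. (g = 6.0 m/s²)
mgh = ½mv² → v = √(2gh) = √(2×6.0×36) = 20.78 m/s = 74.82 km/h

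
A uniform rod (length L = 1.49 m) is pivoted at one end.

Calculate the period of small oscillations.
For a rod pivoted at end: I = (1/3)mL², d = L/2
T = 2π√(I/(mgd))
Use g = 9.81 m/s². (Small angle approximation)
I/m = (1/3)L² = 0.74 m²; d = L/2 = 0.745 m
T = 2π√(I/(mgd)) = 2π√(0.74/(9.81×0.745)) = 1.999 s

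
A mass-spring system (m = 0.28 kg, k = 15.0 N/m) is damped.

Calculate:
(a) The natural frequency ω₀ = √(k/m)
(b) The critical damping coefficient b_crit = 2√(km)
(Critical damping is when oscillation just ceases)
ω₀ = √(k/m) = √(15.0/0.28) = 7.319 rad/s
b_crit = 2√(km) = 2√(15.0×0.28) = 4.099 kg/s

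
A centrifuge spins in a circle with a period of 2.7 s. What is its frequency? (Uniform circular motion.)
f = 1/T = 1/2.7 = 0.3704 Hz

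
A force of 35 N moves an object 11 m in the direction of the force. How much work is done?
W = Fd = 35×11 = 385.0 J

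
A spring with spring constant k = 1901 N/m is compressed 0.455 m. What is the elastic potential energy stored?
PE = ½kx² = ½×1901×0.455² = 196.8 J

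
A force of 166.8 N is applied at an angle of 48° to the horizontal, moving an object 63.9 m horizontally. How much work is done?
W = Fd cosθ = 166.8×63.9×cos(48°) = 7131.9 J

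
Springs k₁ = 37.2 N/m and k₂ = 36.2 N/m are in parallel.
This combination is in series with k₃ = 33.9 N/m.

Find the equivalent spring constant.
k₁₂ = k₁ + k₂ = 73.4 N/m (parallel)
1/k_eq = 1/k₁₂ + 1/k₃ → k_eq = 23.19 N/m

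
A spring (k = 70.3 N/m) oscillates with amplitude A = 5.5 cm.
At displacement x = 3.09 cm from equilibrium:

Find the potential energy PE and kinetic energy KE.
E_total = ½kA² = ½×70.3×(0.055)² = 0.1063 J
PE = ½kx² = ½×70.3×(0.0309)² = 0.03356 J
KE = E_total − PE = 0.07277 J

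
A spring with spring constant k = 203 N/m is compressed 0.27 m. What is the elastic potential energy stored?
PE = ½kx² = ½×203×0.27² = 7.399 J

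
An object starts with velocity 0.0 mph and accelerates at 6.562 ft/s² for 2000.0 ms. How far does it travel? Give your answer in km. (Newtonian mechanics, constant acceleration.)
d = v₀t + ½at² (with unit conversion) = 0.004 km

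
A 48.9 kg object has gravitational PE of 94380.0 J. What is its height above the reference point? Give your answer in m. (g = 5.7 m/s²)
PE = mgh → h = PE/(mg) = 9.438e+04 J / (48.9 kg × 5.7 m/s²) = 338.6 m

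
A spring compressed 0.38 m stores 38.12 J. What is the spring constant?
PE = ½kx² → k = 2PE/x² = 2×38.12/0.38² = 528.0 N/m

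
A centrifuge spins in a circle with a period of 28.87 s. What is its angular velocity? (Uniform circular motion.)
ω = 2π/T = 2π/28.87 = 0.2176 rad/s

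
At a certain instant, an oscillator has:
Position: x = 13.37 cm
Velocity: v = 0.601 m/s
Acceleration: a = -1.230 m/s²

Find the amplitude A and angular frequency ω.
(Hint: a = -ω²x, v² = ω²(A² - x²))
a = −ω²x → ω = √(|a|/x) = √(1.23/0.1337) = 3.033 rad/s
v² = ω²(A² − x²) → A = √(x² + v²/ω²) = √(0.1337² + 0.601²/3.033²) = 0.239 m = 23.9 cm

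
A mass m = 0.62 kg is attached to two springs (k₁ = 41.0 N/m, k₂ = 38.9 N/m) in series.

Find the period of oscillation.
k_eq = k₁k₂/(k₁+k₂) = 19.96 N/m
T = 2π√(m/k_eq) = 2π√(0.62/19.96) = 1.107 s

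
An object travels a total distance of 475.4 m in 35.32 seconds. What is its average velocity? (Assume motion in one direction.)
v_avg = Δd / Δt = 475.4 / 35.32 = 13.46 m/s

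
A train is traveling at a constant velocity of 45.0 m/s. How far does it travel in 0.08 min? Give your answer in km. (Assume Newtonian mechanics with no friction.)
d = vt (with unit conversion) = 0.216 km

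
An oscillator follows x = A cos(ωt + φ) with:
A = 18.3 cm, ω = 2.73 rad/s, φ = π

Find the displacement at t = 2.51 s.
x = A cos(ωt + φ) = 18.3×cos(2.73×2.51 + π) = -15.42 cm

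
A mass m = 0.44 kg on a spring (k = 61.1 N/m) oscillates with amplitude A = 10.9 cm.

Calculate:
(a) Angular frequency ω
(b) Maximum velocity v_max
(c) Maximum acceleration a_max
ω = √(k/m) = √(61.1/0.44) = 11.78 rad/s
v_max = ωA = 11.78×0.109 = 1.284 m/s
a_max = ω²A = 11.78²×0.109 = 15.14 m/s²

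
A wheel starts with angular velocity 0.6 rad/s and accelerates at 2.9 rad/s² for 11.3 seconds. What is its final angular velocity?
ω = ω₀ + αt = 0.6 + 2.9 × 11.3 = 33.37 rad/s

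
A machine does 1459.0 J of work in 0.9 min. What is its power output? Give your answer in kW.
P = W/t = 1459 J / 54 s = 27.02 W = 0.02702 kW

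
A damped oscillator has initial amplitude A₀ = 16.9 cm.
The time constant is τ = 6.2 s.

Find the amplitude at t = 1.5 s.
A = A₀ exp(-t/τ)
A = A₀ exp(−t/τ) = 16.9×exp(−1.5/6.2) = 13.27 cm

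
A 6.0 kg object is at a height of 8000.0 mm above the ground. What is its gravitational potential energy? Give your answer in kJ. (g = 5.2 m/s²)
PE = mgh = 6 kg × 5.2 m/s² × 8 m = 249.6 J = 0.2496 kJ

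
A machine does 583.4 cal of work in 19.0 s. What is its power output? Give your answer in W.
P = W/t = 2441 J / 19 s = 128.5 W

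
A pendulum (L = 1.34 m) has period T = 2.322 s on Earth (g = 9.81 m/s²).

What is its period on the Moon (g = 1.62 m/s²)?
T = 2π√(L/g), so T_moon/T_earth = √(g_earth/g_moon)
T_moon = 2π√(1.34/1.62) = 5.714 s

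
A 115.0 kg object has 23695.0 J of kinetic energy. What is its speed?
KE = ½mv² → v = √(2KE/m) = √(2×23695.0/115.0) = 20.3 m/s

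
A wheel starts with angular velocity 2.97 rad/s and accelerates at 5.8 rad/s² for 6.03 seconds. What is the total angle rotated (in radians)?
θ = ω₀t + ½αt² = 2.97×6.03 + ½×5.8×6.03² = 123.36 rad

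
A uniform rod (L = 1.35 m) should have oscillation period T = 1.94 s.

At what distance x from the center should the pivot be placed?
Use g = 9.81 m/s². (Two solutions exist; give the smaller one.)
T = 2π√((L²/12 + x²)/(gx)). Let c = T²g/(4π²) = 0.9352.
x² − cx + L²/12 = 0 → x = (c − √(c² − L²/3))/2 = 0.2092 m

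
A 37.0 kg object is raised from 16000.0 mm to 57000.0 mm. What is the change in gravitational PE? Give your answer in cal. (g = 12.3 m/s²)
ΔPE = mg(h₂ − h₁) = 37 kg × 12.3 m/s² × (57 − 16) m = 1.866e+04 J = 4460.0 cal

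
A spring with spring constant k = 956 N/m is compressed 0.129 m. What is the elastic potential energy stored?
PE = ½kx² = ½×956×0.129² = 7.954 J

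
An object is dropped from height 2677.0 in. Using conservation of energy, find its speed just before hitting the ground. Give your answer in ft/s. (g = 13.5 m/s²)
mgh = ½mv² → v = √(2gh) = √(2×13.5×68) = 42.85 m/s = 140.6 ft/s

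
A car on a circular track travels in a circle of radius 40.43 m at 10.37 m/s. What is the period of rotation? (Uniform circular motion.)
T = 2πr/v = 2π×40.43/10.37 = 24.5 s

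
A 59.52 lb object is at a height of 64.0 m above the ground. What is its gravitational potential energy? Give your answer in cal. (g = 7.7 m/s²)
PE = mgh = 27 kg × 7.7 m/s² × 64 m = 1.33e+04 J = 3180.0 cal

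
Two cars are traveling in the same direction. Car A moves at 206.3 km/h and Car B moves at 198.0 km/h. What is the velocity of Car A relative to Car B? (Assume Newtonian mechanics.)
v_rel = v_A - v_B = 206.3 - 198.0 = 8.3 km/h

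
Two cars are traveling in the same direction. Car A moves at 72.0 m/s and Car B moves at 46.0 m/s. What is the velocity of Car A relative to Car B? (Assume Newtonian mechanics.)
v_rel = v_A - v_B = 72.0 - 46.0 = 26.0 m/s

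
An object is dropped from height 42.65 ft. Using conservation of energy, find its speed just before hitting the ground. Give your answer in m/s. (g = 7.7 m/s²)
mgh = ½mv² → v = √(2gh) = √(2×7.7×13) = 14.15 m/s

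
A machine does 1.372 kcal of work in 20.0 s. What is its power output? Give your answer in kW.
P = W/t = 5740 J / 20 s = 287 W = 0.287 kW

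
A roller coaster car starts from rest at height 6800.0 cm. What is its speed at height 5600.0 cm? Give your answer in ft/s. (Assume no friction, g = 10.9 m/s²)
mgh₁ = ½mv₂² + mgh₂ → v₂ = √(2g(h₁−h₂)) = √(2×10.9×(68−56)) = 16.17 m/s = 53.06 ft/s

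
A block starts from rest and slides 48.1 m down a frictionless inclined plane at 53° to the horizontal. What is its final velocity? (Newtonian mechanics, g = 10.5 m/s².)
a = g sin(θ) = 10.5 × sin(53°) = 8.39 m/s²
v = √(2ad) = √(2 × 8.39 × 48.1) = 28.4 m/s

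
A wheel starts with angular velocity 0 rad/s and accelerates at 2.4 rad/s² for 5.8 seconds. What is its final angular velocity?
ω = ω₀ + αt = 0 + 2.4 × 5.8 = 13.92 rad/s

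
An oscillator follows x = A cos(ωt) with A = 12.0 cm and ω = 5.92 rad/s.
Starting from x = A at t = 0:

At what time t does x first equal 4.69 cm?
cos(ωt) = x/A = 4.69/12.0 = 0.3908
ωt = arccos(0.3908) = 1.169 rad
t = 1.169/5.92 = 0.1975 s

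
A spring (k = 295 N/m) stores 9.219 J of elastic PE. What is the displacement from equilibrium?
PE = ½kx² → x = √(2PE/k) = √(2×9.219/295) = 0.25 m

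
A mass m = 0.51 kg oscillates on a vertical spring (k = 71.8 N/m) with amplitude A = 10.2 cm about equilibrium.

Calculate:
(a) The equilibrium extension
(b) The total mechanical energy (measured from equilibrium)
x_eq = mg/k = 0.51×9.81/71.8 = 0.06968 m = 6.968 cm
E = ½kA² = ½×71.8×(0.102)² = 0.3735 J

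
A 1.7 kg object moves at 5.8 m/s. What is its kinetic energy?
KE = ½mv² = ½×1.7×5.8² = 28.594 J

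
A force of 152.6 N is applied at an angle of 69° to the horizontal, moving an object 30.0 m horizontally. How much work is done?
W = Fd cosθ = 152.6×30.0×cos(69°) = 1640.6 J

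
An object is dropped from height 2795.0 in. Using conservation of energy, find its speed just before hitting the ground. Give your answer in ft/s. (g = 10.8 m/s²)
mgh = ½mv² → v = √(2gh) = √(2×10.8×70.99) = 39.16 m/s = 128.5 ft/s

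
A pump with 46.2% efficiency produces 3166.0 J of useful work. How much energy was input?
W_in = W_out/η = 3166.0/0.462 = 6852.8 J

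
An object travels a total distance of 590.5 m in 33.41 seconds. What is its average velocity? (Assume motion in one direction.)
v_avg = Δd / Δt = 590.5 / 33.41 = 17.67 m/s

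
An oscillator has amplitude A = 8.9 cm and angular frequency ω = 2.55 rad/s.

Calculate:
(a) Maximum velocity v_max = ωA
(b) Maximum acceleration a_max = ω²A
v_max = ωA = 2.55×0.089 = 0.227 m/s
a_max = ω²A = 2.55²×0.089 = 0.5787 m/s²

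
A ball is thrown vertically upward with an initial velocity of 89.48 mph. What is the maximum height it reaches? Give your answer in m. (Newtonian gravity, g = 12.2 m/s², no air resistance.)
h_max = v₀²/(2g) (with unit conversion) = 65.58 m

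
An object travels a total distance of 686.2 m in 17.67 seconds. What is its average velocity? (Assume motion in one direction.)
v_avg = Δd / Δt = 686.2 / 17.67 = 38.83 m/s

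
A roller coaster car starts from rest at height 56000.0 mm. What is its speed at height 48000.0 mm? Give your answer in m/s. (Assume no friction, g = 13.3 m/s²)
mgh₁ = ½mv₂² + mgh₂ → v₂ = √(2g(h₁−h₂)) = √(2×13.3×(56−48)) = 14.59 m/s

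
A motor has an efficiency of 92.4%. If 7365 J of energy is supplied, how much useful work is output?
W_out = η × W_in = 0.924 × 7365 = 6805.3 J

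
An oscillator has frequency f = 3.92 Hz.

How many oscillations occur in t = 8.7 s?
n = f×t = 3.92×8.7 = 34.1 oscillations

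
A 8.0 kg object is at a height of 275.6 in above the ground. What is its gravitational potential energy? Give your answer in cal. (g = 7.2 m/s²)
PE = mgh = 8 kg × 7.2 m/s² × 7 m = 403.2 J = 96.37 cal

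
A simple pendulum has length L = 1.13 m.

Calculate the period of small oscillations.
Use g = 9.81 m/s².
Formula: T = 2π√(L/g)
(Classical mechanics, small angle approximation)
T = 2π√(L/g) = 2π√(1.13/9.81) = 2.132 s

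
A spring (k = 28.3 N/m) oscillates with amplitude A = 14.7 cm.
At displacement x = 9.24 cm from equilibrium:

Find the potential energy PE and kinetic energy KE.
E_total = ½kA² = ½×28.3×(0.147)² = 0.3058 J
PE = ½kx² = ½×28.3×(0.0924)² = 0.1208 J
KE = E_total − PE = 0.185 J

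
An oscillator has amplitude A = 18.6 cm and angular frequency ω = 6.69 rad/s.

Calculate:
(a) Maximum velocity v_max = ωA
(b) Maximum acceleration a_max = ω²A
v_max = ωA = 6.69×0.186 = 1.244 m/s
a_max = ω²A = 6.69²×0.186 = 8.325 m/s²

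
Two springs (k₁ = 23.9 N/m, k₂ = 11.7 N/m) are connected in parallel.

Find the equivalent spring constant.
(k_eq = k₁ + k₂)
k_eq = k₁ + k₂ = 23.9 + 11.7 = 35.6 N/m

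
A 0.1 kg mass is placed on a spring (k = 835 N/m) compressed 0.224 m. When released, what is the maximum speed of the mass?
½kx² = ½mv² → v = x√(k/m) = 0.224×√(835/0.1) = 20.47 m/s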